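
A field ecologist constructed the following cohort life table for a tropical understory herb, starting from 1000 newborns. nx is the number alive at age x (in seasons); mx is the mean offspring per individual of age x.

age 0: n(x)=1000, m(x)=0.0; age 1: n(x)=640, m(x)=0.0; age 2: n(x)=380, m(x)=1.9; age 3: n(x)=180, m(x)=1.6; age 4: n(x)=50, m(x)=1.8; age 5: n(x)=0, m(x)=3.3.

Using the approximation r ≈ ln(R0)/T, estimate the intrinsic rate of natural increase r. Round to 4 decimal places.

0.0393

lx = nx/n0 = nx/1000: 1, 0.64, 0.38, 0.18, 0.05, 0
R0 = Σ lx·mx = 0 + 0 + 0.722 + 0.288 + 0.09 + 0 = 1.1
Σ x·lx·mx = 2.668; T = 2.668/1.1 = 2.42545…
r ≈ ln(R0)/T = ln(1.1)/2.42545… = 0.039296… → 0.0393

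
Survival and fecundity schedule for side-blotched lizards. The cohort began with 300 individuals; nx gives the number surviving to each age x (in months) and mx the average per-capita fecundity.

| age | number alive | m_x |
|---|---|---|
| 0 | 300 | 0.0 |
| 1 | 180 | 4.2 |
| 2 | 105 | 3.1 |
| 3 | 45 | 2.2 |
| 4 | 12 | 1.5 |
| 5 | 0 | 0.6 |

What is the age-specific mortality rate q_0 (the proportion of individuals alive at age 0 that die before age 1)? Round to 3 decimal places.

lx = nx/n0 = nx/300: 1, 0.6, 0.35, 0.15, 0.04, 0
q_0 = (l_0 − l_1) / l_0 = (1 − 0.6) / 1
     = 0.4 / 1 = 0.4 → 0.400

0.400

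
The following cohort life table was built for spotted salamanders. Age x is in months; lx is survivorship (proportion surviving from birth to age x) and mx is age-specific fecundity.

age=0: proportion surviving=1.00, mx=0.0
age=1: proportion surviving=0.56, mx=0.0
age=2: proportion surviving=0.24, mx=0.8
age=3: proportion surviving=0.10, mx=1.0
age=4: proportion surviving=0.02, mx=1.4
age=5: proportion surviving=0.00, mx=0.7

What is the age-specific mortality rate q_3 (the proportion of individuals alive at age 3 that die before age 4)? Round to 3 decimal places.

q_3 = (l_3 − l_4) / l_3 = (0.1 − 0.02) / 0.1
     = 0.08 / 0.1 = 0.8 → 0.800

0.800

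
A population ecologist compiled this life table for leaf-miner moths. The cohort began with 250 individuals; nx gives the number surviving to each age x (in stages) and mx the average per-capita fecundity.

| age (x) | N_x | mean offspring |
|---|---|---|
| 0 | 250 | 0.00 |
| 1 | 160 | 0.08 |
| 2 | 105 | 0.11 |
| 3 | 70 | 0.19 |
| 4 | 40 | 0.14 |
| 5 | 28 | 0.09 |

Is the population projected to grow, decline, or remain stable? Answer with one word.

declining

lx = nx/n0 = nx/250: 1, 0.64, 0.42, 0.28, 0.16, 0.112
R0 = Σ lx·mx = 0 + 0.0512 + 0.0462 + 0.0532 + 0.0224 + 0.01008 = 0.18308
R0 < 1, so the population is declining.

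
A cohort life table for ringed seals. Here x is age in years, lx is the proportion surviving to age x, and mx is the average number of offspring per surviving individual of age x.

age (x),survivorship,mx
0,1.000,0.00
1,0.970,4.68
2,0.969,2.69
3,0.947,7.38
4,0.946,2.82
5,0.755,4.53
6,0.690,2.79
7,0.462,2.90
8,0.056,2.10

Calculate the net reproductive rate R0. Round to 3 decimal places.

lx·mx by age: 0, 4.5396, 2.60661, 6.98886, 2.66772, 3.42015, 1.9251, 1.3398, 0.1176
R0 = Σ lx·mx = 23.60544 → 23.605

23.605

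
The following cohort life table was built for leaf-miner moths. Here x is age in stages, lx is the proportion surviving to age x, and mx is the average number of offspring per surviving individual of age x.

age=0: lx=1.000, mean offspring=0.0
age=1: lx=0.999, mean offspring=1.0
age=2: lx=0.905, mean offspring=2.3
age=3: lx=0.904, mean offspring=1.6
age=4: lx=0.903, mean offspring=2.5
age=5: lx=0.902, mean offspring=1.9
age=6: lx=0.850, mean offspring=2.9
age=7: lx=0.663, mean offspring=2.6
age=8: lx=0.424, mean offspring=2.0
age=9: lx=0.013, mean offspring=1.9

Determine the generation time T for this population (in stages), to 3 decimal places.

lx·mx: 0, 0.999, 2.0815, 1.4464, 2.2575, 1.7138, 2.465, 1.7238, 0.848, 0.0247 → R0 = 13.5597
x·lx·mx: 0, 0.999, 4.163, 4.3392, 9.03, 8.569, 14.79, 12.0666, 6.784, 0.2223 → Σ = 60.9631
T = 60.9631 / 13.5597 = 4.495903… → 4.496

4.496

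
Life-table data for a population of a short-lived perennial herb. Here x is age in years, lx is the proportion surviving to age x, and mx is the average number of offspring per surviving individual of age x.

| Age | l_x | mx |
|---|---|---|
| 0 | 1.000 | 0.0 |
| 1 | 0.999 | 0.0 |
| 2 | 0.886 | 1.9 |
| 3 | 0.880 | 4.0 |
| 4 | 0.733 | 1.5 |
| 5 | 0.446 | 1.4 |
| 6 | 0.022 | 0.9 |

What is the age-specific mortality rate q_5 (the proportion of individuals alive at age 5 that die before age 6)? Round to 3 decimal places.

q_5 = (l_5 − l_6) / l_5 = (0.446 − 0.022) / 0.446
     = 0.424 / 0.446 = 0.950673… → 0.951

0.951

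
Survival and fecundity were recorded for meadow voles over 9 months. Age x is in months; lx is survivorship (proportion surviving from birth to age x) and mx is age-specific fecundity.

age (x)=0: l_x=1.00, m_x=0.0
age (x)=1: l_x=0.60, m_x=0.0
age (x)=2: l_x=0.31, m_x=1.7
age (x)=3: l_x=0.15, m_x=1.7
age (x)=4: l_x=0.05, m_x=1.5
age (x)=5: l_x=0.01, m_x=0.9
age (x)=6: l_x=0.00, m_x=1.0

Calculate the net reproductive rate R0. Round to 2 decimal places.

0.87

lx·mx by age: 0, 0, 0.527, 0.255, 0.075, 0.009, 0
R0 = Σ lx·mx = 0.866 → 0.87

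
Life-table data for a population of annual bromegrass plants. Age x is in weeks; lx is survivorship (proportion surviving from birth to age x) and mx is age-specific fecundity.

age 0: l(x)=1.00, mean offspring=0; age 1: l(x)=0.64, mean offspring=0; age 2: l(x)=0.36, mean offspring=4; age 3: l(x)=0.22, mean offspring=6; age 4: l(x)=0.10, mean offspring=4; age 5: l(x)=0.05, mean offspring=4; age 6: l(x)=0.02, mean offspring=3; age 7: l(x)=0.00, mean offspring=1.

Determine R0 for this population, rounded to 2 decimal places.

lx·mx by age: 0, 0, 1.44, 1.32, 0.4, 0.2, 0.06, 0
R0 = Σ lx·mx = 3.42 → 3.42

3.42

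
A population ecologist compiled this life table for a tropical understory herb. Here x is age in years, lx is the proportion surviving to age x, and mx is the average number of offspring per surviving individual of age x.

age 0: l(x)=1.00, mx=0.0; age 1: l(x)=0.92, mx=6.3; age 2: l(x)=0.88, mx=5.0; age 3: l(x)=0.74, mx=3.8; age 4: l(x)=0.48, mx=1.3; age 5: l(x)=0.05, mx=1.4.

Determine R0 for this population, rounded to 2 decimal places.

lx·mx by age: 0, 5.796, 4.4, 2.812, 0.624, 0.07
R0 = Σ lx·mx = 13.702 → 13.70

13.70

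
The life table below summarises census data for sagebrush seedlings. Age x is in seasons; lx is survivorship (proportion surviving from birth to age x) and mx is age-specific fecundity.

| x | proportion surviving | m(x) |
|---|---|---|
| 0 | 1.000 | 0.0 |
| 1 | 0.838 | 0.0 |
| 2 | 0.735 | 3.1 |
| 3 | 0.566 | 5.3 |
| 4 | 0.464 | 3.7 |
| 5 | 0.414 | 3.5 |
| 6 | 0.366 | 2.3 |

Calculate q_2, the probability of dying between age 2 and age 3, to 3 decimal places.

0.230

q_2 = (l_2 − l_3) / l_2 = (0.735 − 0.566) / 0.735
     = 0.169 / 0.735 = 0.229932… → 0.230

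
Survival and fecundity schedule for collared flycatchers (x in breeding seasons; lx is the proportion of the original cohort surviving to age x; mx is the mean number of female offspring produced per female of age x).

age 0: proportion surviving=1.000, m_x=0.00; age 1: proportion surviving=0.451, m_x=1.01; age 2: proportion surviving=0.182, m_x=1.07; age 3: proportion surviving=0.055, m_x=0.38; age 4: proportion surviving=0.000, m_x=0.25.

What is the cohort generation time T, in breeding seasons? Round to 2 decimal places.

lx·mx: 0, 0.45551, 0.19474, 0.0209, 0 → R0 = 0.67115
x·lx·mx: 0, 0.45551, 0.38948, 0.0627, 0 → Σ = 0.90769
T = 0.90769 / 0.67115 = 1.35244… → 1.35

1.35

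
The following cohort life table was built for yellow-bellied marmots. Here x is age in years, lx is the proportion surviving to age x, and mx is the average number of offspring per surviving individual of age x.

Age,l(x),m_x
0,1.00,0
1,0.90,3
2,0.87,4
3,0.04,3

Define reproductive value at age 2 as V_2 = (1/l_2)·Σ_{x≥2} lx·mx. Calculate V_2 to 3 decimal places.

lx·mx for x ≥ 2: 3.48, 0.12 → sum = 3.6
V_2 = 3.6 / l_2 = 3.6 / 0.87 = 4.137931… → 4.138

4.138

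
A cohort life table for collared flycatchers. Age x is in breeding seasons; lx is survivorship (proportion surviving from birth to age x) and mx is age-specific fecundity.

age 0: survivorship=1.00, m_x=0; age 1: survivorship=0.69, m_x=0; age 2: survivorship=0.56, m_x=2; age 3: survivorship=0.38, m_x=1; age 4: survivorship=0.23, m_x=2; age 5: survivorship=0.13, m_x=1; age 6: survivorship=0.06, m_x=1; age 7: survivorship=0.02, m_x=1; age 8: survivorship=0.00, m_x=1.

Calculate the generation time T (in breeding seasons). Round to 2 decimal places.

2.94

lx·mx: 0, 0, 1.12, 0.38, 0.46, 0.13, 0.06, 0.02, 0 → R0 = 2.17
x·lx·mx: 0, 0, 2.24, 1.14, 1.84, 0.65, 0.36, 0.14, 0 → Σ = 6.37
T = 6.37 / 2.17 = 2.935484… → 2.94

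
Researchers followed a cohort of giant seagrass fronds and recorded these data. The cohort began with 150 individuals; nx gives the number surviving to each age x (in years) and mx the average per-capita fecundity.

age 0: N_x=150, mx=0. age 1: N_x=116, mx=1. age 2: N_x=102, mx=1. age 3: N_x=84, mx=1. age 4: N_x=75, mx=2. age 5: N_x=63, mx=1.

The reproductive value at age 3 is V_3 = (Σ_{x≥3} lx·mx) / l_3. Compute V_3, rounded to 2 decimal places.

lx = nx/n0 = nx/150: 1, 0.77333…, 0.68, 0.56, 0.5, 0.42
lx·mx for x ≥ 3: 0.56, 1, 0.42 → sum = 1.98
V_3 = 1.98 / l_3 = 1.98 / 0.56 = 3.535714… → 3.54

3.54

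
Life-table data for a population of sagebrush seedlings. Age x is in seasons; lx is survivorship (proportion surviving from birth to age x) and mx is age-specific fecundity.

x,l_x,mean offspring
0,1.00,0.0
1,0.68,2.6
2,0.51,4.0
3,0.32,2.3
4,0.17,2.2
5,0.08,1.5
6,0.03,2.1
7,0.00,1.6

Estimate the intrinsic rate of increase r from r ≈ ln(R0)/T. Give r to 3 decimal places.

R0 = Σ lx·mx = 0 + 1.768 + 2.04 + 0.736 + 0.374 + 0.12 + 0.063 + 0 = 5.101
Σ x·lx·mx = 10.53; T = 10.53/5.101 = 2.0643…
r ≈ ln(R0)/T = ln(5.101)/2.0643… = 0.78934… → 0.789

0.789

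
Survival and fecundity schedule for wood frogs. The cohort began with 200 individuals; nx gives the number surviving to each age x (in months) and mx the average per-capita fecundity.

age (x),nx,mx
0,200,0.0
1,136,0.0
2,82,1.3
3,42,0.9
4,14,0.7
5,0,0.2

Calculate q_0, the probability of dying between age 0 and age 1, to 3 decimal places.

0.320

lx = nx/n0 = nx/200: 1, 0.68, 0.41, 0.21, 0.07, 0
q_0 = (l_0 − l_1) / l_0 = (1 − 0.68) / 1
     = 0.32 / 1 = 0.32 → 0.320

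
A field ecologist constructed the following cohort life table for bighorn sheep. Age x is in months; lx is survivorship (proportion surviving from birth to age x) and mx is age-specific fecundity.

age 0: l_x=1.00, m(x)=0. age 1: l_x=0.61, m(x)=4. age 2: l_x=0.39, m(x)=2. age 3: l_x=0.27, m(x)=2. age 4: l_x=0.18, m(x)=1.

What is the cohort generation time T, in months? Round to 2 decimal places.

1.61

lx·mx: 0, 2.44, 0.78, 0.54, 0.18 → R0 = 3.94
x·lx·mx: 0, 2.44, 1.56, 1.62, 0.72 → Σ = 6.34
T = 6.34 / 3.94 = 1.609137… → 1.61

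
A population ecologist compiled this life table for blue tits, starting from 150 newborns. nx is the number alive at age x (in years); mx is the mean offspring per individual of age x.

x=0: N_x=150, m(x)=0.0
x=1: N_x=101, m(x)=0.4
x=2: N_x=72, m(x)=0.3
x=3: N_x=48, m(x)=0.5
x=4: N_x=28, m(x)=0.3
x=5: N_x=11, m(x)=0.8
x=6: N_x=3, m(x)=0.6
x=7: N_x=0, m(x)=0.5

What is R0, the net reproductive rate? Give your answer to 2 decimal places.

0.70

lx = nx/n0 = nx/150: 1, 0.67333…, 0.48, 0.32, 0.18667…, 0.07333…, 0.02, 0
lx·mx by age: 0, 0.269333…, 0.144, 0.16, 0.056…, 0.058667…, 0.012, 0
R0 = Σ lx·mx = 0.7… → 0.70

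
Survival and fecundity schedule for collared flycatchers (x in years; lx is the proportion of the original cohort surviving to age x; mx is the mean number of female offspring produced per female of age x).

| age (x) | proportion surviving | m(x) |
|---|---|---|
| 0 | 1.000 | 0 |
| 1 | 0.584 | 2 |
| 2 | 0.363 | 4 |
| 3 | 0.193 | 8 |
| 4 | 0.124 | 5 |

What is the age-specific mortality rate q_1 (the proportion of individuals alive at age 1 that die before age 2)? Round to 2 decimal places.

0.38

q_1 = (l_1 − l_2) / l_1 = (0.584 − 0.363) / 0.584
     = 0.221 / 0.584 = 0.378425… → 0.38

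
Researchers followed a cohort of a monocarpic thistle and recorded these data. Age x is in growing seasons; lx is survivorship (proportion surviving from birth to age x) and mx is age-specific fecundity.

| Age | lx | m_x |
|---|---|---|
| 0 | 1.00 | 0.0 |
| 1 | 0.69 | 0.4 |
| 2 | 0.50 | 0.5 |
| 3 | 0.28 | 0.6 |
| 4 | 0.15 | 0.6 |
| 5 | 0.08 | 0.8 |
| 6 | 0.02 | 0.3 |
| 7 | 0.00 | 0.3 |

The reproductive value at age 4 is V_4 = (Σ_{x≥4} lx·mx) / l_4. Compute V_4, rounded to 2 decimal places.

1.07

lx·mx for x ≥ 4: 0.09, 0.064, 0.006, 0 → sum = 0.16
V_4 = 0.16 / l_4 = 0.16 / 0.15 = 1.066667… → 1.07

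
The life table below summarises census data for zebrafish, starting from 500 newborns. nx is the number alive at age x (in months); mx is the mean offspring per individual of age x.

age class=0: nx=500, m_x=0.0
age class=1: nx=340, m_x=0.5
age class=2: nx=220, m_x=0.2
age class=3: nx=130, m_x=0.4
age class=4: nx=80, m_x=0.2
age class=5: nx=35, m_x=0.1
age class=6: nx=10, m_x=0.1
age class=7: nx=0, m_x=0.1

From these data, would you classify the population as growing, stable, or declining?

lx = nx/n0 = nx/500: 1, 0.68, 0.44, 0.26, 0.16, 0.07, 0.02, 0
R0 = Σ lx·mx = 0 + 0.34 + 0.088 + 0.104 + 0.032 + 0.007 + 0.002 + 0 = 0.573
R0 < 1, so the population is declining.

declining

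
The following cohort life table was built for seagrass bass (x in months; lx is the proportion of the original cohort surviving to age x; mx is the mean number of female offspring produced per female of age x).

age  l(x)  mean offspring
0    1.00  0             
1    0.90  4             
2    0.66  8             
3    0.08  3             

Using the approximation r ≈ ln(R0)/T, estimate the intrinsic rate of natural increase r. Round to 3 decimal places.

1.355

R0 = Σ lx·mx = 0 + 3.6 + 5.28 + 0.24 = 9.12
Σ x·lx·mx = 14.88; T = 14.88/9.12 = 1.63158…
r ≈ ln(R0)/T = ln(9.12)/1.63158… = 1.3548… → 1.355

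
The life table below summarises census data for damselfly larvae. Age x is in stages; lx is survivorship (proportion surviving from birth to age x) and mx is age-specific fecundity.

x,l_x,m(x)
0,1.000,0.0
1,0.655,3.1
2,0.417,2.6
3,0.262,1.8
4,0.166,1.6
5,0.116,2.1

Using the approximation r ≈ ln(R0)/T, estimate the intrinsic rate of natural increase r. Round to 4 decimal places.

R0 = Σ lx·mx = 0 + 2.0305 + 1.0842 + 0.4716 + 0.2656 + 0.2436 = 4.0955
Σ x·lx·mx = 7.8941; T = 7.8941/4.0955 = 1.92751…
r ≈ ln(R0)/T = ln(4.0955)/1.92751… = 0.731458… → 0.7315

0.7315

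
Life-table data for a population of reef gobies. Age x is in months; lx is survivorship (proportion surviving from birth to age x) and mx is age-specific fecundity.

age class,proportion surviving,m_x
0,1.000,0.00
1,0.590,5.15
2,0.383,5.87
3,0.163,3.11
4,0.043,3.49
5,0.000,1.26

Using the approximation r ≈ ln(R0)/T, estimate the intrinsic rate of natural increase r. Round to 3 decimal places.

R0 = Σ lx·mx = 0 + 3.0385 + 2.24821 + 0.50693 + 0.15007 + 0 = 5.94371
Σ x·lx·mx = 9.65599; T = 9.65599/5.94371 = 1.62457…
r ≈ ln(R0)/T = ln(5.94371)/1.62457… = 1.09711… → 1.097

1.097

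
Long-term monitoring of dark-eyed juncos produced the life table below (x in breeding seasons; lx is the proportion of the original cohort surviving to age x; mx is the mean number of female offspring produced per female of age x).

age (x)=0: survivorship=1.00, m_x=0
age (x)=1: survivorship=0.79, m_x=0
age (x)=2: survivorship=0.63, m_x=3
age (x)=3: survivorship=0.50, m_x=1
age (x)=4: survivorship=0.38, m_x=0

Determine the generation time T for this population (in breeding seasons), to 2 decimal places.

lx·mx: 0, 0, 1.89, 0.5, 0 → R0 = 2.39
x·lx·mx: 0, 0, 3.78, 1.5, 0 → Σ = 5.28
T = 5.28 / 2.39 = 2.209205… → 2.21

2.21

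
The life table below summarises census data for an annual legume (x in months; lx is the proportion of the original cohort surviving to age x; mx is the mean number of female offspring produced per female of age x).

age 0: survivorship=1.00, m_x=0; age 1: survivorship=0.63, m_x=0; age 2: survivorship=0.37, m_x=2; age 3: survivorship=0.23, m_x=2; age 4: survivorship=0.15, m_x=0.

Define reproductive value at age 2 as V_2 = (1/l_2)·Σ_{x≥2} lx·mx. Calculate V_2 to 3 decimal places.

lx·mx for x ≥ 2: 0.74, 0.46, 0 → sum = 1.2
V_2 = 1.2 / l_2 = 1.2 / 0.37 = 3.243243… → 3.243

3.243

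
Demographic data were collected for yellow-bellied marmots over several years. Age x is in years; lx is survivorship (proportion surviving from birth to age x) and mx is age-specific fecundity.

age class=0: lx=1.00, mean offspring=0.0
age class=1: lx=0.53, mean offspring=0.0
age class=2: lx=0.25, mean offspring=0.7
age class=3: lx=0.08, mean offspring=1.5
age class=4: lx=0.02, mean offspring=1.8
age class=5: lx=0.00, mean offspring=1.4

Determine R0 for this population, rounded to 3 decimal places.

0.331

lx·mx by age: 0, 0, 0.175, 0.12, 0.036, 0
R0 = Σ lx·mx = 0.331 → 0.331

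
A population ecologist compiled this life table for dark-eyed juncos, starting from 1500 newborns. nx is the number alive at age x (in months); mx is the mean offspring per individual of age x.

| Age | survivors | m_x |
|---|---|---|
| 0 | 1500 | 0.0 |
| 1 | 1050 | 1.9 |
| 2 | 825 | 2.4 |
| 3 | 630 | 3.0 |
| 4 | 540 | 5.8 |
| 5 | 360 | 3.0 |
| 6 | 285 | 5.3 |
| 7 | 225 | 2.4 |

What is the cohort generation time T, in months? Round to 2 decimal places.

3.50

lx = nx/n0 = nx/1500: 1, 0.7, 0.55, 0.42, 0.36, 0.24, 0.19, 0.15
lx·mx: 0, 1.33, 1.32, 1.26, 2.088, 0.72, 1.007, 0.36 → R0 = 8.085
x·lx·mx: 0, 1.33, 2.64, 3.78, 8.352, 3.6, 6.042, 2.52 → Σ = 28.264
T = 28.264 / 8.085 = 3.495857… → 3.50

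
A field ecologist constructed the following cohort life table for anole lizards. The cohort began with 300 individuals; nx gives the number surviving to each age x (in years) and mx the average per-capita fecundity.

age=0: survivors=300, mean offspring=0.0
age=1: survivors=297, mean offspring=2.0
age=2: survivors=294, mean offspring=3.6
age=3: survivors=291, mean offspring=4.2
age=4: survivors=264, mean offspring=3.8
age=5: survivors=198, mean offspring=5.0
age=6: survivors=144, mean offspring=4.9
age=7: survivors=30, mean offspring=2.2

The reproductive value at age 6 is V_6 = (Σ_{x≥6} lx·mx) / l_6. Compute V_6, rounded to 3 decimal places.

lx = nx/n0 = nx/300: 1, 0.99, 0.98, 0.97, 0.88, 0.66, 0.48, 0.1
lx·mx for x ≥ 6: 2.352, 0.22 → sum = 2.572
V_6 = 2.572 / l_6 = 2.572 / 0.48 = 5.358333… → 5.358

5.358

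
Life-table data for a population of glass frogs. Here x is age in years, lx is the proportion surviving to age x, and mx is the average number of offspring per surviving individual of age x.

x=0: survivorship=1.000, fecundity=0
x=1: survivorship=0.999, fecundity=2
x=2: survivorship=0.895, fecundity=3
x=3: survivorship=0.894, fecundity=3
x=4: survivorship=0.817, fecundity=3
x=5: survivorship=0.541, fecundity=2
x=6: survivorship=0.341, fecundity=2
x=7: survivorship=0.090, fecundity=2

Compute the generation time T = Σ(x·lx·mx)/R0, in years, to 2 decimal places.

3.06

lx·mx: 0, 1.998, 2.685, 2.682, 2.451, 1.082, 0.682, 0.18 → R0 = 11.76
x·lx·mx: 0, 1.998, 5.37, 8.046, 9.804, 5.41, 4.092, 1.26 → Σ = 35.98
T = 35.98 / 11.76 = 3.059524… → 3.06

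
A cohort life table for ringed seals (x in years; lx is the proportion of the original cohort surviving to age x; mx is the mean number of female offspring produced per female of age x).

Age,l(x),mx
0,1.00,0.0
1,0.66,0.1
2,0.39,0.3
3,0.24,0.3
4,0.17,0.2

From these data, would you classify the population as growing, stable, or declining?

R0 = Σ lx·mx = 0 + 0.066 + 0.117 + 0.072 + 0.034 = 0.289
R0 < 1, so the population is declining.

declining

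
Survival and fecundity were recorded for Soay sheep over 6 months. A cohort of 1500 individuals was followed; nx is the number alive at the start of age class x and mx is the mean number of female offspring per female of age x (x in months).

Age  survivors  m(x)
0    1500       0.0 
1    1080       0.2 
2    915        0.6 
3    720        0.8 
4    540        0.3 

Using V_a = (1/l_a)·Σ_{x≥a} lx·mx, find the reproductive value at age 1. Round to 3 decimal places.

1.392

lx = nx/n0 = nx/1500: 1, 0.72, 0.61, 0.48, 0.36
lx·mx for x ≥ 1: 0.144, 0.366, 0.384, 0.108 → sum = 1.002
V_1 = 1.002 / l_1 = 1.002 / 0.72 = 1.391667… → 1.392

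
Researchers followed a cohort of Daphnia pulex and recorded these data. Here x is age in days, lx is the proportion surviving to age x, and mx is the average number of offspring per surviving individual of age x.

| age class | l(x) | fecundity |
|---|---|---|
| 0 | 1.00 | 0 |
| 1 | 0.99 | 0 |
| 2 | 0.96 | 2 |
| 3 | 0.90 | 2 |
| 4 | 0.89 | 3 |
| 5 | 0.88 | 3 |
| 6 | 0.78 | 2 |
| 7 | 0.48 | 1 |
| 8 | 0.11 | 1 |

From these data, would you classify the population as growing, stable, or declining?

growing

R0 = Σ lx·mx = 0 + 0 + 1.92 + 1.8 + 2.67 + 2.64 + 1.56 + 0.48 + 0.11 = 11.18
R0 > 1, so the population is growing.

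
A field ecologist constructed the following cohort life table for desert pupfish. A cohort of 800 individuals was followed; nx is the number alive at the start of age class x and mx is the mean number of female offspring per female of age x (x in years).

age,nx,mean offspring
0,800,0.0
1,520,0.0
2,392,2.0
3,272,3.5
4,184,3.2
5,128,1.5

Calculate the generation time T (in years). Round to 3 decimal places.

lx = nx/n0 = nx/800: 1, 0.65, 0.49, 0.34, 0.23, 0.16
lx·mx: 0, 0, 0.98, 1.19, 0.736, 0.24 → R0 = 3.146
x·lx·mx: 0, 0, 1.96, 3.57, 2.944, 1.2 → Σ = 9.674
T = 9.674 / 3.146 = 3.075016… → 3.075

3.075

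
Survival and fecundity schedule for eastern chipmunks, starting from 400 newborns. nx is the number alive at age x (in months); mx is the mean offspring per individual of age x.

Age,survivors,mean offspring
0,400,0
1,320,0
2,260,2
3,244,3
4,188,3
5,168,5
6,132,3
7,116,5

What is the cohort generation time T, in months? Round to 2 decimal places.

lx = nx/n0 = nx/400: 1, 0.8, 0.65, 0.61, 0.47, 0.42, 0.33, 0.29
lx·mx: 0, 0, 1.3, 1.83, 1.41, 2.1, 0.99, 1.45 → R0 = 9.08
x·lx·mx: 0, 0, 2.6, 5.49, 5.64, 10.5, 5.94, 10.15 → Σ = 40.32
T = 40.32 / 9.08 = 4.440529… → 4.44

4.44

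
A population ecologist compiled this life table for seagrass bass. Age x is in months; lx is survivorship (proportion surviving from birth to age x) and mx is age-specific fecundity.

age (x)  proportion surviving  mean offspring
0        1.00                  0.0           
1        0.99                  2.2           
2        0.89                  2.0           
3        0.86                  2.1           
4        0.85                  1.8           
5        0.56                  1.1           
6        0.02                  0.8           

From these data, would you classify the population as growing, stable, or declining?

growing

R0 = Σ lx·mx = 0 + 2.178 + 1.78 + 1.806 + 1.53 + 0.616 + 0.016 = 7.926
R0 > 1, so the population is growing.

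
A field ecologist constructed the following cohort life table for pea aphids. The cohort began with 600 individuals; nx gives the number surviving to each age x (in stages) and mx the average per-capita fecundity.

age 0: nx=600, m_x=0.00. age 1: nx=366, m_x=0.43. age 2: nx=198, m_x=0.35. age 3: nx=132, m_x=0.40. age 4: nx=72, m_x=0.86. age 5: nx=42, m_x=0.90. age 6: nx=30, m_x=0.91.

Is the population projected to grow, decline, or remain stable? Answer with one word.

lx = nx/n0 = nx/600: 1, 0.61, 0.33, 0.22, 0.12, 0.07, 0.05
R0 = Σ lx·mx = 0 + 0.2623 + 0.1155 + 0.088 + 0.1032 + 0.063 + 0.0455 = 0.6775
R0 < 1, so the population is declining.

declining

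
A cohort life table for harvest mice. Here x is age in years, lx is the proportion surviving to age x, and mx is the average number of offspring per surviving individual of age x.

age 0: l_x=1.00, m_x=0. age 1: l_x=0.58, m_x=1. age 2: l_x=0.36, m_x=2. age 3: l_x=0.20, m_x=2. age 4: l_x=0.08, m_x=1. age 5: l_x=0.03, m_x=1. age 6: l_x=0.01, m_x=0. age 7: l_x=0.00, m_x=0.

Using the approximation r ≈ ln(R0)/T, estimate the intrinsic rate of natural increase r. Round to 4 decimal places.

0.2910

R0 = Σ lx·mx = 0 + 0.58 + 0.72 + 0.4 + 0.08 + 0.03 + 0 + 0 = 1.81
Σ x·lx·mx = 3.69; T = 3.69/1.81 = 2.03867…
r ≈ ln(R0)/T = ln(1.81)/2.03867… = 0.291036… → 0.2910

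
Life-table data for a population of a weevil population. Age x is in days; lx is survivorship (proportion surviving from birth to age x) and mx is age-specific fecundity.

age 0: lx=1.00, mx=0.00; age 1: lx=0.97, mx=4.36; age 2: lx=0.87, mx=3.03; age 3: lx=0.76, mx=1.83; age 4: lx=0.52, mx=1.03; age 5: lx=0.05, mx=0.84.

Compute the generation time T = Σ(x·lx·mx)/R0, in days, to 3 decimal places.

1.814

lx·mx: 0, 4.2292, 2.6361, 1.3908, 0.5356, 0.042 → R0 = 8.8337
x·lx·mx: 0, 4.2292, 5.2722, 4.1724, 2.1424, 0.21 → Σ = 16.0262
T = 16.0262 / 8.8337 = 1.814211… → 1.814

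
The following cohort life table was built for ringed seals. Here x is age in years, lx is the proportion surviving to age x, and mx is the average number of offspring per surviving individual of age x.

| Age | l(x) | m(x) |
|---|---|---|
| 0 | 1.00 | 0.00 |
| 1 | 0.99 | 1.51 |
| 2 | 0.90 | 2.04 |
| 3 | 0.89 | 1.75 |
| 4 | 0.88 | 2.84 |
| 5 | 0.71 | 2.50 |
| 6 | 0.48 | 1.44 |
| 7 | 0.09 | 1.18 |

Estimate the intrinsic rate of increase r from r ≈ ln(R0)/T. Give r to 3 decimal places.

R0 = Σ lx·mx = 0 + 1.4949 + 1.836 + 1.5575 + 2.4992 + 1.775 + 0.6912 + 0.1062 = 9.96
Σ x·lx·mx = 33.6018; T = 33.6018/9.96 = 3.37367…
r ≈ ln(R0)/T = ln(9.96)/3.37367… = 0.68133… → 0.681

0.681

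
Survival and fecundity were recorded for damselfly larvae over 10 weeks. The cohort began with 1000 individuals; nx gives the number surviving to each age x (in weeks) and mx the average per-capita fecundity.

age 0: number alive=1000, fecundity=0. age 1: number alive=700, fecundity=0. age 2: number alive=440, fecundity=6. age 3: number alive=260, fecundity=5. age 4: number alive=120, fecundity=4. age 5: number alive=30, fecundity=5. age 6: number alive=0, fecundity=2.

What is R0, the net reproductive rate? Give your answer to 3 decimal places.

4.570

lx = nx/n0 = nx/1000: 1, 0.7, 0.44, 0.26, 0.12, 0.03, 0
lx·mx by age: 0, 0, 2.64, 1.3, 0.48, 0.15, 0
R0 = Σ lx·mx = 4.57 → 4.570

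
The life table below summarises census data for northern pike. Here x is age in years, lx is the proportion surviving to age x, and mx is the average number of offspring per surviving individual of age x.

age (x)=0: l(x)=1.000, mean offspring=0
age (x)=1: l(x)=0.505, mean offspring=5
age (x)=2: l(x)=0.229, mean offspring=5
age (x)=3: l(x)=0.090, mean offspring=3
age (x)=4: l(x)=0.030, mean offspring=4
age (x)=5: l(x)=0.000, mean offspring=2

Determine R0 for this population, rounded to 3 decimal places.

4.060

lx·mx by age: 0, 2.525, 1.145, 0.27, 0.12, 0
R0 = Σ lx·mx = 4.06 → 4.060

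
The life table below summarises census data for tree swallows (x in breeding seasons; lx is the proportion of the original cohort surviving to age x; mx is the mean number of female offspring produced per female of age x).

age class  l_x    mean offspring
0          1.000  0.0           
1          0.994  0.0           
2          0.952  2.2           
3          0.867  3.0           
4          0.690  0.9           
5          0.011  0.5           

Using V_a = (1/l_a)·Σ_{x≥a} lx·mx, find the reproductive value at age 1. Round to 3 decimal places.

5.354

lx·mx for x ≥ 1: 0, 2.0944, 2.601, 0.621, 0.0055 → sum = 5.3219
V_1 = 5.3219 / l_1 = 5.3219 / 0.994 = 5.354024… → 5.354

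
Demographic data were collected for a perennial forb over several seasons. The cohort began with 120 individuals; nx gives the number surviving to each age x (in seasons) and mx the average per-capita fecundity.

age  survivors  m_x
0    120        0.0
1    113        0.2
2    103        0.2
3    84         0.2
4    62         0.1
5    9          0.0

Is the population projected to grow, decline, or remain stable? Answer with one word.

lx = nx/n0 = nx/120: 1, 0.94167…, 0.85833…, 0.7, 0.51667…, 0.075
R0 = Σ lx·mx = 0 + 0.188333… + 0.171667… + 0.14 + 0.051667… + 0 = 0.551667…
R0 < 1, so the population is declining.

declining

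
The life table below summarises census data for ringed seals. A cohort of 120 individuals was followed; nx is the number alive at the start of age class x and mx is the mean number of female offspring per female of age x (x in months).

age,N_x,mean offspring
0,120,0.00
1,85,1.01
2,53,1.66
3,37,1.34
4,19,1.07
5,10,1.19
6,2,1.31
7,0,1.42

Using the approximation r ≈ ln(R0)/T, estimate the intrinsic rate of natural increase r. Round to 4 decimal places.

0.3491

lx = nx/n0 = nx/120: 1, 0.70833…, 0.44167…, 0.30833…, 0.15833…, 0.08333…, 0.01667…, 0
R0 = Σ lx·mx = 0 + 0.71542… + 0.73317… + 0.41317… + 0.16942… + 0.09917… + 0.02183… + 0 = 2.152167…
Σ x·lx·mx = 4.72575…; T = 4.72575…/2.152167… = 2.19581…
r ≈ ln(R0)/T = ln(2.152167…)/2.19581… = 0.349063… → 0.3491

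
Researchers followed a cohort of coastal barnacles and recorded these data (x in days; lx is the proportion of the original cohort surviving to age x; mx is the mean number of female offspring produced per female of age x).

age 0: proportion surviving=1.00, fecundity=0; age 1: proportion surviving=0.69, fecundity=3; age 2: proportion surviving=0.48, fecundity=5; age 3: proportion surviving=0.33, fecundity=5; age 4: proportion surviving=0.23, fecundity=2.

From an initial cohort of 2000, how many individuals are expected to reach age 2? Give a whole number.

960

Expected survivors = N0 · l_2 = 2000 × 0.48 = 960 → 960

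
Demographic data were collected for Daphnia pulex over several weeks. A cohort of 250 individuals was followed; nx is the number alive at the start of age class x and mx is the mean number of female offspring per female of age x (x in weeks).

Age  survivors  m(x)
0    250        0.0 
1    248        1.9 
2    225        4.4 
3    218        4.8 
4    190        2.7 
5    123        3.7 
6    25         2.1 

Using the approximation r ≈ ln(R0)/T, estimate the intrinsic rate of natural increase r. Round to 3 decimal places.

0.913

lx = nx/n0 = nx/250: 1, 0.992, 0.9, 0.872, 0.76, 0.492, 0.1
R0 = Σ lx·mx = 0 + 1.8848 + 3.96 + 4.1856 + 2.052 + 1.8204 + 0.21 = 14.1128
Σ x·lx·mx = 40.9316; T = 40.9316/14.1128 = 2.90032…
r ≈ ln(R0)/T = ln(14.1128)/2.90032… = 0.91269… → 0.913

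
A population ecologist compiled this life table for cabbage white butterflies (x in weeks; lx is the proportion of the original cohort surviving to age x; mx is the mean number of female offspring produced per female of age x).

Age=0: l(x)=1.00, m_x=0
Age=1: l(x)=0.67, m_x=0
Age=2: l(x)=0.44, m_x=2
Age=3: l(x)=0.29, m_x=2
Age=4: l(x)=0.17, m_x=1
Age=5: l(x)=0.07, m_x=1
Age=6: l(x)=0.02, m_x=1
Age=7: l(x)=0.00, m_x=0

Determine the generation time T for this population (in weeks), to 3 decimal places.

lx·mx: 0, 0, 0.88, 0.58, 0.17, 0.07, 0.02, 0 → R0 = 1.72
x·lx·mx: 0, 0, 1.76, 1.74, 0.68, 0.35, 0.12, 0 → Σ = 4.65
T = 4.65 / 1.72 = 2.703488… → 2.703

2.703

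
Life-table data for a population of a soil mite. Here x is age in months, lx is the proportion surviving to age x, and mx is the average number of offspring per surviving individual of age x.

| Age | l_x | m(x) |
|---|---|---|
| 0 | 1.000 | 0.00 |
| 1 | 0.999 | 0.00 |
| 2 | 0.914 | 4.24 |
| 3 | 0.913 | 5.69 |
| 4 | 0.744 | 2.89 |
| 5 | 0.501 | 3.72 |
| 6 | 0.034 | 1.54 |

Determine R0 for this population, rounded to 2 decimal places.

13.14

lx·mx by age: 0, 0, 3.87536, 5.19497, 2.15016, 1.86372, 0.05236
R0 = Σ lx·mx = 13.13657 → 13.14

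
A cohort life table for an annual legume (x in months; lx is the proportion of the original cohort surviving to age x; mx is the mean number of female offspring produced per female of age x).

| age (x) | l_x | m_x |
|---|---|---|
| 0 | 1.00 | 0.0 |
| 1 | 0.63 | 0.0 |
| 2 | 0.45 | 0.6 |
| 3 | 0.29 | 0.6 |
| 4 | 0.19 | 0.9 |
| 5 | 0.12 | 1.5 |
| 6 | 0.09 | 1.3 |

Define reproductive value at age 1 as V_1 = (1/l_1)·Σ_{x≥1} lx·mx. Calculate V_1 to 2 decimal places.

lx·mx for x ≥ 1: 0, 0.27, 0.174, 0.171, 0.18, 0.117 → sum = 0.912
V_1 = 0.912 / l_1 = 0.912 / 0.63 = 1.447619… → 1.45

1.45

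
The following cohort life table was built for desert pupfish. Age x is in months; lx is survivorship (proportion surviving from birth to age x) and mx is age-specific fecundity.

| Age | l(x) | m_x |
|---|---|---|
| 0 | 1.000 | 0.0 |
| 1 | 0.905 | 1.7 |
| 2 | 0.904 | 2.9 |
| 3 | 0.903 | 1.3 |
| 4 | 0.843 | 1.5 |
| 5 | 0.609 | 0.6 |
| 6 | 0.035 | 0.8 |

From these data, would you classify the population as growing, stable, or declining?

R0 = Σ lx·mx = 0 + 1.5385 + 2.6216 + 1.1739 + 1.2645 + 0.3654 + 0.028 = 6.9919
R0 > 1, so the population is growing.

growing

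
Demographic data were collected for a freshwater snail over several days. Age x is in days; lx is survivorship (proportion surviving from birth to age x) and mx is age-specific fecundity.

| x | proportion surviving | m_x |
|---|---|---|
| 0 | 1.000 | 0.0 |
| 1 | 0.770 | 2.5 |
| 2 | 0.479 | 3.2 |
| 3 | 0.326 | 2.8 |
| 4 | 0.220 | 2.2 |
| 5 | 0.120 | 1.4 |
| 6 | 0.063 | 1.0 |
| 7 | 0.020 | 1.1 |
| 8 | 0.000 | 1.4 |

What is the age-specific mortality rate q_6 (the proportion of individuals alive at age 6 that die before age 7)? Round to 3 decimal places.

0.683

q_6 = (l_6 − l_7) / l_6 = (0.063 − 0.02) / 0.063
     = 0.043 / 0.063 = 0.68254… → 0.683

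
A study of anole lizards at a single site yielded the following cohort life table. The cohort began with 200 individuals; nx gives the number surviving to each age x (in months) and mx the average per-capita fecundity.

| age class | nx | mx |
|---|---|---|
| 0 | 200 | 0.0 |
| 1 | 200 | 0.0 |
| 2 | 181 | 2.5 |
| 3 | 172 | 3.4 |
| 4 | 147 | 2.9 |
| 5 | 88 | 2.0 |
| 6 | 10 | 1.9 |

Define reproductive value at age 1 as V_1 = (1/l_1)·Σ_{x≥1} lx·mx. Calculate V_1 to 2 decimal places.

8.29

lx = nx/n0 = nx/200: 1, 1, 0.905, 0.86, 0.735, 0.44, 0.05
lx·mx for x ≥ 1: 0, 2.2625, 2.924, 2.1315, 0.88, 0.095 → sum = 8.293
V_1 = 8.293 / l_1 = 8.293 / 1 = 8.293 → 8.29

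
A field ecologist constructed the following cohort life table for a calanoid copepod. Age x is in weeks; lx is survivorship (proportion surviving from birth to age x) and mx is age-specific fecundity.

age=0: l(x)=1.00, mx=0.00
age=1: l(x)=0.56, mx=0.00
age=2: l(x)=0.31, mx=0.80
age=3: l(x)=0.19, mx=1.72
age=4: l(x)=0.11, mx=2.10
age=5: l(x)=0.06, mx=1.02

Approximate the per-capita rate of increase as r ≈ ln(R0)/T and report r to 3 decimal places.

R0 = Σ lx·mx = 0 + 0 + 0.248 + 0.3268 + 0.231 + 0.0612 = 0.867
Σ x·lx·mx = 2.7064; T = 2.7064/0.867 = 3.12157…
r ≈ ln(R0)/T = ln(0.867)/3.12157… = -0.04572… → -0.046

-0.046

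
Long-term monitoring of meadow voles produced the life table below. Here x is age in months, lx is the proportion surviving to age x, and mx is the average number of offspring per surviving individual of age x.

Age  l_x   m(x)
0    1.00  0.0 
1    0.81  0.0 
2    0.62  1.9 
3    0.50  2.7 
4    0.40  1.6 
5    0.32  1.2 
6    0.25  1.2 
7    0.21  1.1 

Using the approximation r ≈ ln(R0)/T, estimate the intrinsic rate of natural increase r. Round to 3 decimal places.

R0 = Σ lx·mx = 0 + 0 + 1.178 + 1.35 + 0.64 + 0.384 + 0.3 + 0.231 = 4.083
Σ x·lx·mx = 14.303; T = 14.303/4.083 = 3.50306…
r ≈ ln(R0)/T = ln(4.083)/3.50306… = 0.4016… → 0.402

0.402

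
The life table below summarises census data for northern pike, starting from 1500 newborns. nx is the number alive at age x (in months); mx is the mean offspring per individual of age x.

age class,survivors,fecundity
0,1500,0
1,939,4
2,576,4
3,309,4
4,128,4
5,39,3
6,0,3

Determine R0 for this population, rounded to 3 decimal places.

lx = nx/n0 = nx/1500: 1, 0.626, 0.384, 0.206, 0.08533…, 0.026, 0
lx·mx by age: 0, 2.504, 1.536, 0.824, 0.341333…, 0.078, 0
R0 = Σ lx·mx = 5.283333… → 5.283

5.283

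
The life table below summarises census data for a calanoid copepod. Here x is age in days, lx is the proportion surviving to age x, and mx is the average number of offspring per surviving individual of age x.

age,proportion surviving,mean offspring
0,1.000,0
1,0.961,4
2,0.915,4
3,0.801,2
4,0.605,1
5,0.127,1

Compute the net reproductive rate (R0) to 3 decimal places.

lx·mx by age: 0, 3.844, 3.66, 1.602, 0.605, 0.127
R0 = Σ lx·mx = 9.838 → 9.838

9.838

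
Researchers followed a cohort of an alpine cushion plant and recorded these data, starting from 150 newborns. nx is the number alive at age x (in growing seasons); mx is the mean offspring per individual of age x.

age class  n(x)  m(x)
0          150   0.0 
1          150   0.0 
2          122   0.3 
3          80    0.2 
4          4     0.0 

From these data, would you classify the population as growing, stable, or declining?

lx = nx/n0 = nx/150: 1, 1, 0.81333…, 0.53333…, 0.02667…
R0 = Σ lx·mx = 0 + 0 + 0.244… + 0.106667… + 0 = 0.350667…
R0 < 1, so the population is declining.

declining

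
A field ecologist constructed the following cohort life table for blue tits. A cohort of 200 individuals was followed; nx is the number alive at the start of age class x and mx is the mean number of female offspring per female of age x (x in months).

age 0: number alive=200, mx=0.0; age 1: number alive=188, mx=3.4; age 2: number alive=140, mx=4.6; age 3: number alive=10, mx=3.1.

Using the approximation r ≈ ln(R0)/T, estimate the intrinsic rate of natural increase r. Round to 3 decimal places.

lx = nx/n0 = nx/200: 1, 0.94, 0.7, 0.05
R0 = Σ lx·mx = 0 + 3.196 + 3.22 + 0.155 = 6.571
Σ x·lx·mx = 10.101; T = 10.101/6.571 = 1.53721…
r ≈ ln(R0)/T = ln(6.571)/1.53721… = 1.22473… → 1.225

1.225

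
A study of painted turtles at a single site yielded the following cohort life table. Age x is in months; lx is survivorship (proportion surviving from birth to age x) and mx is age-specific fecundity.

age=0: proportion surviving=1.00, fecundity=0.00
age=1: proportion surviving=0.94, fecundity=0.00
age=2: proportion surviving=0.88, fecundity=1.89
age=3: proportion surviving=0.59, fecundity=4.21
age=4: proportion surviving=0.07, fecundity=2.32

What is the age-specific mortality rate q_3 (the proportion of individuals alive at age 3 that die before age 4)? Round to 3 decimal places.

q_3 = (l_3 − l_4) / l_3 = (0.59 − 0.07) / 0.59
     = 0.52 / 0.59 = 0.881356… → 0.881

0.881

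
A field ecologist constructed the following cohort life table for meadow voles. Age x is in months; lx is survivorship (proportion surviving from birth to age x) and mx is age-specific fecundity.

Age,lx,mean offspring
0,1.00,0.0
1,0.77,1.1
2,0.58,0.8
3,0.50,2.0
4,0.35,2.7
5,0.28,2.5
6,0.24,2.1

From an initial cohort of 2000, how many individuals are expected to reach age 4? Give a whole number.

700

Expected survivors = N0 · l_4 = 2000 × 0.35 = 700 → 700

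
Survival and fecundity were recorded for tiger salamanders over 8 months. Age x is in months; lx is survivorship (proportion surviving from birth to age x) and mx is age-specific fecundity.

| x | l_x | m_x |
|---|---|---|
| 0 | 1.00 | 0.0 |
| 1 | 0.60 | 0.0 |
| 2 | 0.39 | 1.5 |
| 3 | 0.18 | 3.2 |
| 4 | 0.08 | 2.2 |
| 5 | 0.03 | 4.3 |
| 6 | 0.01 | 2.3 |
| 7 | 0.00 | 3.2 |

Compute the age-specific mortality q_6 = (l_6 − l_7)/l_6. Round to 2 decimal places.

1.00

q_6 = (l_6 − l_7) / l_6 = (0.01 − 0) / 0.01
     = 0.01 / 0.01 = 1 → 1.00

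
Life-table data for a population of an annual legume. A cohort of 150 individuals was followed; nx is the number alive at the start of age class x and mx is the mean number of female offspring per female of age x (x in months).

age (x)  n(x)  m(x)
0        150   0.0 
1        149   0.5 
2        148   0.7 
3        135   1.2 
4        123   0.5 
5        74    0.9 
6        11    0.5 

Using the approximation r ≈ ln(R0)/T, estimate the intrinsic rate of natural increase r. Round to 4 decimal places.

0.3948

lx = nx/n0 = nx/150: 1, 0.99333…, 0.98667…, 0.9, 0.82, 0.49333…, 0.07333…
R0 = Σ lx·mx = 0 + 0.49667… + 0.69067… + 1.08 + 0.41 + 0.444… + 0.03667… = 3.158…
Σ x·lx·mx = 9.198…; T = 9.198…/3.158… = 2.9126…
r ≈ ln(R0)/T = ln(3.158…)/2.9126… = 0.394815… → 0.3948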